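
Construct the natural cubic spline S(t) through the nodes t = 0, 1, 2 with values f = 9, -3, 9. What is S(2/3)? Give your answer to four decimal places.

With σ_i denoting the second derivative at x_i, h_i = 1, 1, and Δ_i = (y_(i+1) − y_i)/h_i = -12, 12:
  1·σ_0 + 4·σ_1 + 1·σ_2 = 6(Δ_1 - Δ_0) = 144
Natural end conditions: σ_0 = σ_2 = 0.
Solving: σ_0 = 0, σ_1 = 36, σ_2 = 0.
On [0, 1], S(t) = 9 - 18·t + 0·t² + 6·t³.
With t = 2/3: S(2/3) = -11/9.

-1.2222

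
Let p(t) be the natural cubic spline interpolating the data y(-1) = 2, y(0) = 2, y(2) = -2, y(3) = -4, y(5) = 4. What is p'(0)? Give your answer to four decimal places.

-0.6237

Write σ_i for p''(x_i). With h_i = 1, 2, 1, 2 and divided differences Δ_i = 0, -2, -2, 4, the continuity of p' gives the tridiagonal system
  1·σ_0 + 6·σ_1 + 2·σ_2 = 6(Δ_1 - Δ_0) = -12
  2·σ_1 + 6·σ_2 + 1·σ_3 = 6(Δ_2 - Δ_1) = 0
  1·σ_2 + 6·σ_3 + 2·σ_4 = 6(Δ_3 - Δ_2) = 36
Natural end conditions: σ_0 = σ_4 = 0.
Solving: σ_0 = 0, σ_1 = -58/31, σ_2 = -12/31, σ_3 = 188/31, σ_4 = 0.
On [0, 2], p'(t) = b_1 + 2c_1·t + 3d_1·t² with b_1 = Δ_1 - h_1(2σ_1 + σ_2)/6 = -58/93, c_1 = σ_1/2 = -29/31, d_1 = (σ_2 - σ_1)/(6h_1) = 23/186. So p'(0) = -58/93.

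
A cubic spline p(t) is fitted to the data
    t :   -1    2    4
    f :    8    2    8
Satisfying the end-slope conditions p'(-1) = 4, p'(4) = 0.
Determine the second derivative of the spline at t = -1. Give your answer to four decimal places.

-9.8000

Put M_i = p'' at the i-th knot. Here h = (3, 2) and Δ = (-2, 3), so the interior equations h_(i-1)·M_(i-1) + 2(h_(i-1)+h_i)·M_i + h_i·M_(i+1) = 6(Δ_i − Δ_(i-1)) read
  3·M_0 + 10·M_1 + 2·M_2 = 6(Δ_1 - Δ_0) = 30
Clamped end conditions give two more equations: 2h_0·M_0 + h_0·M_1 = 6(Δ_0 - p'(-1)) = -36 and h_1·M_1 + 2h_1·M_2 = 6(p'(4) - Δ_1) = -18.
Solving: M_0 = -49/5, M_1 = 38/5, M_2 = -83/10.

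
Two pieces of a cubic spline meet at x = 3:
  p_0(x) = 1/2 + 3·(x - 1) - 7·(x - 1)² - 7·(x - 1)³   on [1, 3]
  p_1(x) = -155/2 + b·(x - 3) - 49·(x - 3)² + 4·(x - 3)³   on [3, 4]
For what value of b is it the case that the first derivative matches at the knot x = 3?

-109

p_0'(x) = 3 - 14·(x - 1) - 21·(x - 1)², so p_0'(3) = -109. On the right, p_1'(3) = b, so b = -109.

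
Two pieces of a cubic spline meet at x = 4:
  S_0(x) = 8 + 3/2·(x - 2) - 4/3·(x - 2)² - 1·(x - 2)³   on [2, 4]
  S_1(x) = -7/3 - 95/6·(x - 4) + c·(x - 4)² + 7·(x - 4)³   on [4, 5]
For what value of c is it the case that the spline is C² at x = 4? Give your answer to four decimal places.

S_0''(x) = -8/3 - 6·(x - 2), so S_0''(4) = -44/3. On the right, S_1''(4) = 2c, so c = -22/3.

-7.3333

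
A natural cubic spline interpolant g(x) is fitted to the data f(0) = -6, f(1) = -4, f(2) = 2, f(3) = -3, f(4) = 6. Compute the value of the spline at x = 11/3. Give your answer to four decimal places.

1.6349

Put M_i = g'' at the i-th knot. Here h = (1, 1, 1, 1) and Δ = (2, 6, -5, 9), so the interior equations h_(i-1)·M_(i-1) + 2(h_(i-1)+h_i)·M_i + h_i·M_(i+1) = 6(Δ_i − Δ_(i-1)) read
  1·M_0 + 4·M_1 + 1·M_2 = 6(Δ_1 - Δ_0) = 24
  1·M_1 + 4·M_2 + 1·M_3 = 6(Δ_2 - Δ_1) = -66
  1·M_2 + 4·M_3 + 1·M_4 = 6(Δ_3 - Δ_2) = 84
Natural end conditions: M_0 = M_4 = 0.
Solving the tridiagonal system: M_0 = 0, M_1 = 177/14, M_2 = -186/7, M_3 = 387/14, M_4 = 0.
On [3, 4], g(x) = -3 - 3/14·(x - 3) + 387/28·(x - 3)² - 129/28·(x - 3)³.
With (x - 3) = 2/3: g(11/3) = 103/63.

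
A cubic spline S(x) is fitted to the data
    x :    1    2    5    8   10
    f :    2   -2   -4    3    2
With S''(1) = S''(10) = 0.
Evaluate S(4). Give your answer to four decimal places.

Put m_i = S'' at the i-th knot. Here h = (1, 3, 3, 2) and Δ = (-4, -2/3, 7/3, -1/2), so the interior equations h_(i-1)·m_(i-1) + 2(h_(i-1)+h_i)·m_i + h_i·m_(i+1) = 6(Δ_i − Δ_(i-1)) read
  1·m_0 + 8·m_1 + 3·m_2 = 6(Δ_1 - Δ_0) = 20
  3·m_1 + 12·m_2 + 3·m_3 = 6(Δ_2 - Δ_1) = 18
  3·m_2 + 10·m_3 + 2·m_4 = 6(Δ_3 - Δ_2) = -17
Natural end conditions: m_0 = m_4 = 0.
Solving: m_0 = 0, m_1 = 509/266, m_2 = 208/133, m_3 = -577/266, m_4 = 0.
On [2, 5], S(x) = -2 - 2683/798·(x - 2) + 509/532·(x - 2)² - 31/1596·(x - 2)³.
With (x - 2) = 2: S(4) = -96/19.

-5.0526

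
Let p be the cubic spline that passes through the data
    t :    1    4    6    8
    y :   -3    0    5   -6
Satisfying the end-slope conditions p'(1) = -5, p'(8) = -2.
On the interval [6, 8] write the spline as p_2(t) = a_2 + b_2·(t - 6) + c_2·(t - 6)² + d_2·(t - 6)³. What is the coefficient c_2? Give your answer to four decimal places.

With M_i denoting the second derivative at x_i, h_i = 3, 2, 2, and Δ_i = (y_(i+1) − y_i)/h_i = 1, 5/2, -11/2:
  3·M_0 + 10·M_1 + 2·M_2 = 6(Δ_1 - Δ_0) = 9
  2·M_1 + 8·M_2 + 2·M_3 = 6(Δ_2 - Δ_1) = -48
Clamped end conditions give two more equations: 2h_0·M_0 + h_0·M_1 = 6(Δ_0 - p'(1)) = 36 and h_2·M_2 + 2h_2·M_3 = 6(p'(8) - Δ_2) = 21.
Solving the tridiagonal system: M_0 = 204/37, M_1 = 36/37, M_2 = -639/74, M_3 = 354/37.
On [6, 8], with p_2(t) = a_2 + b_2·(t - 6) + c_2·(t - 6)² + d_2·(t - 6)³: c_2 = M_2/2 = -639/148, d_2 = (M_3 - M_2)/(6h_2) = 449/296, b_2 = Δ_2 - h_2(2M_2 + M_3)/6 = -217/74.

-4.3176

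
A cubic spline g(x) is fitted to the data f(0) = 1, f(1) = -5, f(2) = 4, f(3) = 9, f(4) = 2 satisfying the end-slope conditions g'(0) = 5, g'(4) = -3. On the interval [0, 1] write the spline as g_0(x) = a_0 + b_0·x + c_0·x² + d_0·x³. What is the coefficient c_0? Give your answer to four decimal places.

-26.0179

Let M_i = g''(x_i). Step sizes h_i = 1, 1, 1, 1; slopes of the chords Δ_i = (y_(i+1) - y_i)/h_i = -6, 9, 5, -7.
  1·M_0 + 4·M_1 + 1·M_2 = 6(Δ_1 - Δ_0) = 90
  1·M_1 + 4·M_2 + 1·M_3 = 6(Δ_2 - Δ_1) = -24
  1·M_2 + 4·M_3 + 1·M_4 = 6(Δ_3 - Δ_2) = -72
Clamped end conditions give two more equations: 2h_0·M_0 + h_0·M_1 = 6(Δ_0 - g'(0)) = -66 and h_3·M_3 + 2h_3·M_4 = 6(g'(4) - Δ_3) = 24.
Hence M_0 = -1457/28, M_1 = 533/14, M_2 = -41/4, M_3 = -295/14, M_4 = 631/28.
On [0, 1], with g_0(x) = a_0 + b_0·x + c_0·x² + d_0·x³: c_0 = M_0/2 = -1457/56, d_0 = (M_1 - M_0)/(6h_0) = 841/56, b_0 = Δ_0 - h_0(2M_0 + M_1)/6 = 5.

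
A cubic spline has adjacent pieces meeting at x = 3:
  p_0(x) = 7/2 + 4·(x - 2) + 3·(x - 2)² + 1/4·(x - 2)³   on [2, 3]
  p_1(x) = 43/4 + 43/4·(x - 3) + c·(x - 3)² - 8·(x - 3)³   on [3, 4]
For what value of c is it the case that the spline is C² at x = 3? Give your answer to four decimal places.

p_0''(x) = 6 + 3/2·(x - 2), so p_0''(3) = 15/2. On the right, p_1''(3) = 2c, so c = 15/4.

3.7500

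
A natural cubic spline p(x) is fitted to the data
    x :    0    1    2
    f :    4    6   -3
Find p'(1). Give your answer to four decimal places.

Let M_i = p''(x_i). Step sizes h_i = 1, 1; slopes of the chords Δ_i = (y_(i+1) - y_i)/h_i = 2, -9.
  1·M_0 + 4·M_1 + 1·M_2 = 6(Δ_1 - Δ_0) = -66
Natural end conditions: M_0 = M_2 = 0.
Solving: M_0 = 0, M_1 = -33/2, M_2 = 0.
On [1, 2], p'(x) = b_1 + 2c_1·(x - 1) + 3d_1·(x - 1)² with b_1 = Δ_1 - h_1(2M_1 + M_2)/6 = -7/2, c_1 = M_1/2 = -33/4, d_1 = (M_2 - M_1)/(6h_1) = 11/4. So p'(1) = -7/2.

-3.5000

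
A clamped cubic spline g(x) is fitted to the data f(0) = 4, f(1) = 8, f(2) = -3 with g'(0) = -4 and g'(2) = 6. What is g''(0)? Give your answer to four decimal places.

Write M_i for g''(x_i). With h_i = 1, 1 and divided differences Δ_i = 4, -11, the continuity of g' gives the tridiagonal system
  1·M_0 + 4·M_1 + 1·M_2 = 6(Δ_1 - Δ_0) = -90
Clamped end conditions give two more equations: 2h_0·M_0 + h_0·M_1 = 6(Δ_0 - g'(0)) = 48 and h_1·M_1 + 2h_1·M_2 = 6(g'(2) - Δ_1) = 102.
Solving the tridiagonal system: M_0 = 103/2, M_1 = -55, M_2 = 157/2.

51.5000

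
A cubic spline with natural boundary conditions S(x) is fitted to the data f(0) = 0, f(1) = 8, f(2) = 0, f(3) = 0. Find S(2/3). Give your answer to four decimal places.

Let σ_i = S''(x_i). Step sizes h_i = 1, 1, 1; slopes of the chords Δ_i = (y_(i+1) - y_i)/h_i = 8, -8, 0.
  1·σ_0 + 4·σ_1 + 1·σ_2 = 6(Δ_1 - Δ_0) = -96
  1·σ_1 + 4·σ_2 + 1·σ_3 = 6(Δ_2 - Δ_1) = 48
Natural end conditions: σ_0 = σ_3 = 0.
Solving the tridiagonal system: σ_0 = 0, σ_1 = -144/5, σ_2 = 96/5, σ_3 = 0.
On [0, 1], S(x) = 0 + 64/5·x + 0·x² - 24/5·x³.
With x = 2/3: S(2/3) = 64/9.

7.1111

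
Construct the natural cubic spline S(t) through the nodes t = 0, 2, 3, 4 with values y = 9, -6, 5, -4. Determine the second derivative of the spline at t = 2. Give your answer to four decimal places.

With M_i denoting the second derivative at x_i, h_i = 2, 1, 1, and Δ_i = (y_(i+1) − y_i)/h_i = -15/2, 11, -9:
  2·M_0 + 6·M_1 + 1·M_2 = 6(Δ_1 - Δ_0) = 111
  1·M_1 + 4·M_2 + 1·M_3 = 6(Δ_2 - Δ_1) = -120
Natural end conditions: M_0 = M_3 = 0.
Solving: M_0 = 0, M_1 = 564/23, M_2 = -831/23, M_3 = 0.

24.5217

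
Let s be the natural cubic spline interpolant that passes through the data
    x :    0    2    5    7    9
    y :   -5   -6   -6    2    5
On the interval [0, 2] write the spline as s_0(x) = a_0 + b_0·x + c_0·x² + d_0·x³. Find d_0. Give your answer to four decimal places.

-0.0531

With m_i denoting the second derivative at x_i, h_i = 2, 3, 2, 2, and Δ_i = (y_(i+1) − y_i)/h_i = -1/2, 0, 4, 3/2:
  2·m_0 + 10·m_1 + 3·m_2 = 6(Δ_1 - Δ_0) = 3
  3·m_1 + 10·m_2 + 2·m_3 = 6(Δ_2 - Δ_1) = 24
  2·m_2 + 8·m_3 + 2·m_4 = 6(Δ_3 - Δ_2) = -15
Natural end conditions: m_0 = m_4 = 0.
Hence m_0 = 0, m_1 = -219/344, m_2 = 537/172, m_3 = -1827/688, m_4 = 0.
On [0, 2], with s_0(x) = a_0 + b_0·x + c_0·x² + d_0·x³: c_0 = m_0/2 = 0, d_0 = (m_1 - m_0)/(6h_0) = -73/1376, b_0 = Δ_0 - h_0(2m_0 + m_1)/6 = -99/344.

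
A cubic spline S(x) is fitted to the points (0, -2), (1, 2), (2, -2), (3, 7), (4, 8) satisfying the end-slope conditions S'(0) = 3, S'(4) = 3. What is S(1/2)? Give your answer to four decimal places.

Write σ_i for S''(x_i). With h_i = 1, 1, 1, 1 and divided differences Δ_i = 4, -4, 9, 1, the continuity of S' gives the tridiagonal system
  1·σ_0 + 4·σ_1 + 1·σ_2 = 6(Δ_1 - Δ_0) = -48
  1·σ_1 + 4·σ_2 + 1·σ_3 = 6(Δ_2 - Δ_1) = 78
  1·σ_2 + 4·σ_3 + 1·σ_4 = 6(Δ_3 - Δ_2) = -48
Clamped end conditions give two more equations: 2h_0·σ_0 + h_0·σ_1 = 6(Δ_0 - S'(0)) = 6 and h_3·σ_3 + 2h_3·σ_4 = 6(S'(4) - Δ_3) = 12.
Solving: σ_0 = 207/14, σ_1 = -165/7, σ_2 = 63/2, σ_3 = -171/7, σ_4 = 255/14.
On [0, 1], S(x) = -2 + 3·x + 207/28·x² - 179/28·x³.
With x = 1/2: S(1/2) = 123/224.

0.5491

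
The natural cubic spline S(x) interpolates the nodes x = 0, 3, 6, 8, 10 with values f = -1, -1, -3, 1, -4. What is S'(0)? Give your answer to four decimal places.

Write M_i for S''(x_i). With h_i = 3, 3, 2, 2 and divided differences Δ_i = 0, -2/3, 2, -5/2, the continuity of S' gives the tridiagonal system
  3·M_0 + 12·M_1 + 3·M_2 = 6(Δ_1 - Δ_0) = -4
  3·M_1 + 10·M_2 + 2·M_3 = 6(Δ_2 - Δ_1) = 16
  2·M_2 + 8·M_3 + 2·M_4 = 6(Δ_3 - Δ_2) = -27
Natural end conditions: M_0 = M_4 = 0.
Hence M_0 = 0, M_1 = -85/84, M_2 = 19/7, M_3 = -227/56, M_4 = 0.
On [0, 3], S'(x) = b_0 + 2c_0·x + 3d_0·x² with b_0 = Δ_0 - h_0(2M_0 + M_1)/6 = 85/168, c_0 = M_0/2 = 0, d_0 = (M_1 - M_0)/(6h_0) = -85/1512. So S'(0) = 85/168.

0.5060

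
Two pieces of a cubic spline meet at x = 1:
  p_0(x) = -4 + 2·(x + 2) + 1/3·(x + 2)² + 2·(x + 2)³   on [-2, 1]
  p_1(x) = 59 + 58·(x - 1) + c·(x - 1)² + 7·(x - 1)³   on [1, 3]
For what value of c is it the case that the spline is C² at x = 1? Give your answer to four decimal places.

p_0''(x) = 2/3 + 12·(x + 2), so p_0''(1) = 110/3. On the right, p_1''(1) = 2c, so c = 55/3.

18.3333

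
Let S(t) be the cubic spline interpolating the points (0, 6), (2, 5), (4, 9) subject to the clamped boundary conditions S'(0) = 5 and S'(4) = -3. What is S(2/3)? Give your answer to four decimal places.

7.1296

Write M_i for S''(x_i). With h_i = 2, 2 and divided differences Δ_i = -1/2, 2, the continuity of S' gives the tridiagonal system
  2·M_0 + 8·M_1 + 2·M_2 = 6(Δ_1 - Δ_0) = 15
Clamped end conditions give two more equations: 2h_0·M_0 + h_0·M_1 = 6(Δ_0 - S'(0)) = -33 and h_1·M_1 + 2h_1·M_2 = 6(S'(4) - Δ_1) = -30.
Solving the tridiagonal system: M_0 = -97/8, M_1 = 31/4, M_2 = -91/8.
On [0, 2], S(t) = 6 + 5·t - 97/16·t² + 53/32·t³.
With t = 2/3: S(2/3) = 385/54.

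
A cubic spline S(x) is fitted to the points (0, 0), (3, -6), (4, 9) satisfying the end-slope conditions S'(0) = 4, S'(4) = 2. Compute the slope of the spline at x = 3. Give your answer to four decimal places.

14.8750

With m_i denoting the second derivative at x_i, h_i = 3, 1, and Δ_i = (y_(i+1) − y_i)/h_i = -2, 15:
  3·m_0 + 8·m_1 + 1·m_2 = 6(Δ_1 - Δ_0) = 102
Clamped end conditions give two more equations: 2h_0·m_0 + h_0·m_1 = 6(Δ_0 - S'(0)) = -36 and h_1·m_1 + 2h_1·m_2 = 6(S'(4) - Δ_1) = -78.
Solving: m_0 = -77/4, m_1 = 53/2, m_2 = -209/4.
On [3, 4], S'(x) = b_1 + 2c_1·(x - 3) + 3d_1·(x - 3)² with b_1 = Δ_1 - h_1(2m_1 + m_2)/6 = 119/8, c_1 = m_1/2 = 53/4, d_1 = (m_2 - m_1)/(6h_1) = -105/8. So S'(3) = 119/8.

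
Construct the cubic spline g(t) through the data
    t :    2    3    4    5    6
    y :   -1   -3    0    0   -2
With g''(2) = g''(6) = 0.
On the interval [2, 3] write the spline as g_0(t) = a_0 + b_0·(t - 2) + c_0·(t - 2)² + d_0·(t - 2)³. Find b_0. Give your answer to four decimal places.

-3.5179

Put M_i = g'' at the i-th knot. Here h = (1, 1, 1, 1) and Δ = (-2, 3, 0, -2), so the interior equations h_(i-1)·M_(i-1) + 2(h_(i-1)+h_i)·M_i + h_i·M_(i+1) = 6(Δ_i − Δ_(i-1)) read
  1·M_0 + 4·M_1 + 1·M_2 = 6(Δ_1 - Δ_0) = 30
  1·M_1 + 4·M_2 + 1·M_3 = 6(Δ_2 - Δ_1) = -18
  1·M_2 + 4·M_3 + 1·M_4 = 6(Δ_3 - Δ_2) = -12
Natural end conditions: M_0 = M_4 = 0.
Solving the tridiagonal system: M_0 = 0, M_1 = 255/28, M_2 = -45/7, M_3 = -39/28, M_4 = 0.
On [2, 3], with g_0(t) = a_0 + b_0·(t - 2) + c_0·(t - 2)² + d_0·(t - 2)³: c_0 = M_0/2 = 0, d_0 = (M_1 - M_0)/(6h_0) = 85/56, b_0 = Δ_0 - h_0(2M_0 + M_1)/6 = -197/56.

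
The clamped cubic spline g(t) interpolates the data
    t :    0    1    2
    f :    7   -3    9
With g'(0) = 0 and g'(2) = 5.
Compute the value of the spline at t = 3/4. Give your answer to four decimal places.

Write m_i for g''(x_i). With h_i = 1, 1 and divided differences Δ_i = -10, 12, the continuity of g' gives the tridiagonal system
  1·m_0 + 4·m_1 + 1·m_2 = 6(Δ_1 - Δ_0) = 132
Clamped end conditions give two more equations: 2h_0·m_0 + h_0·m_1 = 6(Δ_0 - g'(0)) = -60 and h_1·m_1 + 2h_1·m_2 = 6(g'(2) - Δ_1) = -42.
Hence m_0 = -121/2, m_1 = 61, m_2 = -103/2.
On [0, 1], g(t) = 7 + 0·t - 121/4·t² + 81/4·t³.
With t = 3/4: g(3/4) = -377/256.

-1.4727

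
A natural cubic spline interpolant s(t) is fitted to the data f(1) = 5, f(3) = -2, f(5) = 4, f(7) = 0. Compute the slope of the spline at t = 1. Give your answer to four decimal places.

-5.5667

Write M_i for s''(x_i). With h_i = 2, 2, 2 and divided differences Δ_i = -7/2, 3, -2, the continuity of s' gives the tridiagonal system
  2·M_0 + 8·M_1 + 2·M_2 = 6(Δ_1 - Δ_0) = 39
  2·M_1 + 8·M_2 + 2·M_3 = 6(Δ_2 - Δ_1) = -30
Natural end conditions: M_0 = M_3 = 0.
Forward elimination and back-substitution give M_0 = 0, M_1 = 31/5, M_2 = -53/10, M_3 = 0.
On [1, 3], s'(t) = b_0 + 2c_0·(t - 1) + 3d_0·(t - 1)² with b_0 = Δ_0 - h_0(2M_0 + M_1)/6 = -167/30, c_0 = M_0/2 = 0, d_0 = (M_1 - M_0)/(6h_0) = 31/60. So s'(1) = -167/30.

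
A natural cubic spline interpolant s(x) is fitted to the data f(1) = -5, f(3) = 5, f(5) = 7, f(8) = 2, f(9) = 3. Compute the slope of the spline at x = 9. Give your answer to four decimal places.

1.4527

With M_i denoting the second derivative at x_i, h_i = 2, 2, 3, 1, and Δ_i = (y_(i+1) − y_i)/h_i = 5, 1, -5/3, 1:
  2·M_0 + 8·M_1 + 2·M_2 = 6(Δ_1 - Δ_0) = -24
  2·M_1 + 10·M_2 + 3·M_3 = 6(Δ_2 - Δ_1) = -16
  3·M_2 + 8·M_3 + 1·M_4 = 6(Δ_3 - Δ_2) = 16
Natural end conditions: M_0 = M_4 = 0.
Forward elimination and back-substitution give M_0 = 0, M_1 = -169/67, M_2 = -128/67, M_3 = 182/67, M_4 = 0.
On [8, 9], s'(x) = b_3 + 2c_3·(x - 8) + 3d_3·(x - 8)² with b_3 = Δ_3 - h_3(2M_3 + M_4)/6 = 19/201, c_3 = M_3/2 = 91/67, d_3 = (M_4 - M_3)/(6h_3) = -91/201. So s'(9) = 292/201.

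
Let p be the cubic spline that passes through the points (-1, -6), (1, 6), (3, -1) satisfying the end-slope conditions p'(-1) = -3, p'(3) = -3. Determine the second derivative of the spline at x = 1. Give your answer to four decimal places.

-14.2500

Let M_i = p''(x_i). Step sizes h_i = 2, 2; slopes of the chords Δ_i = (y_(i+1) - y_i)/h_i = 6, -7/2.
  2·M_0 + 8·M_1 + 2·M_2 = 6(Δ_1 - Δ_0) = -57
Clamped end conditions give two more equations: 2h_0·M_0 + h_0·M_1 = 6(Δ_0 - p'(-1)) = 54 and h_1·M_1 + 2h_1·M_2 = 6(p'(3) - Δ_1) = 3.
Forward elimination and back-substitution give M_0 = 165/8, M_1 = -57/4, M_2 = 63/8.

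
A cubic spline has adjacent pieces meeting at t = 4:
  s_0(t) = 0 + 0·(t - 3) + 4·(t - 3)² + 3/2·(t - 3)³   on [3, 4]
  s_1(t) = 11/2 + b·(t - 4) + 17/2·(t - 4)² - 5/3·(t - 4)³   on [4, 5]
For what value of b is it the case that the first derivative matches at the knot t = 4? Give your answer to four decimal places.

12.5000

s_0'(t) = 0 + 8·(t - 3) + 9/2·(t - 3)², so s_0'(4) = 25/2. On the right, s_1'(4) = b, so b = 25/2.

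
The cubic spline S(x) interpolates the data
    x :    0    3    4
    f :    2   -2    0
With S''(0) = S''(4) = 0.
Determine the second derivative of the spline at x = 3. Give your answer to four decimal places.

2.5000

Write M_i for S''(x_i). With h_i = 3, 1 and divided differences Δ_i = -4/3, 2, the continuity of S' gives the tridiagonal system
  3·M_0 + 8·M_1 + 1·M_2 = 6(Δ_1 - Δ_0) = 20
Natural end conditions: M_0 = M_2 = 0.
Solving the tridiagonal system: M_0 = 0, M_1 = 5/2, M_2 = 0.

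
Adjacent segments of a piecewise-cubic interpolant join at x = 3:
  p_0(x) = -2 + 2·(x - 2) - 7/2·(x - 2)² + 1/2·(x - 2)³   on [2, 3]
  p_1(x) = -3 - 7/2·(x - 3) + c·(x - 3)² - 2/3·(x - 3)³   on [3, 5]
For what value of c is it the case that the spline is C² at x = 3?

p_0''(x) = -7 + 3·(x - 2), so p_0''(3) = -4. On the right, p_1''(3) = 2c, so c = -2.

-2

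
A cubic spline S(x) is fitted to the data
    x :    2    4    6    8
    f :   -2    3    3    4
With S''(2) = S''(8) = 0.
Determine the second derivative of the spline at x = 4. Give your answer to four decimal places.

-2.1000

Put M_i = S'' at the i-th knot. Here h = (2, 2, 2) and Δ = (5/2, 0, 1/2), so the interior equations h_(i-1)·M_(i-1) + 2(h_(i-1)+h_i)·M_i + h_i·M_(i+1) = 6(Δ_i − Δ_(i-1)) read
  2·M_0 + 8·M_1 + 2·M_2 = 6(Δ_1 - Δ_0) = -15
  2·M_1 + 8·M_2 + 2·M_3 = 6(Δ_2 - Δ_1) = 3
Natural end conditions: M_0 = M_3 = 0.
Solving the tridiagonal system: M_0 = 0, M_1 = -21/10, M_2 = 9/10, M_3 = 0.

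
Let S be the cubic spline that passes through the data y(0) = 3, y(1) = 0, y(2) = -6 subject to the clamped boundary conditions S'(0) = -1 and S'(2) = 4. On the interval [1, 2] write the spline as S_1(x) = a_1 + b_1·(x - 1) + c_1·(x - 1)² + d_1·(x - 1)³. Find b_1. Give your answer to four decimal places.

-7.5000

Let σ_i = S''(x_i). Step sizes h_i = 1, 1; slopes of the chords Δ_i = (y_(i+1) - y_i)/h_i = -3, -6.
  1·σ_0 + 4·σ_1 + 1·σ_2 = 6(Δ_1 - Δ_0) = -18
Clamped end conditions give two more equations: 2h_0·σ_0 + h_0·σ_1 = 6(Δ_0 - S'(0)) = -12 and h_1·σ_1 + 2h_1·σ_2 = 6(S'(2) - Δ_1) = 60.
Solving: σ_0 = 1, σ_1 = -14, σ_2 = 37.
On [1, 2], with S_1(x) = a_1 + b_1·(x - 1) + c_1·(x - 1)² + d_1·(x - 1)³: c_1 = σ_1/2 = -7, d_1 = (σ_2 - σ_1)/(6h_1) = 17/2, b_1 = Δ_1 - h_1(2σ_1 + σ_2)/6 = -15/2.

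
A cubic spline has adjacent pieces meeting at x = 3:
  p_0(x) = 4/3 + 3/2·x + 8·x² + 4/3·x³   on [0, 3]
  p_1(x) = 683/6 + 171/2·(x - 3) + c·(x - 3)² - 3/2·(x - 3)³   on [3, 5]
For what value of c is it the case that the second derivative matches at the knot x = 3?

p_0''(x) = 16 + 8·x, so p_0''(3) = 40. On the right, p_1''(3) = 2c, so c = 20.

20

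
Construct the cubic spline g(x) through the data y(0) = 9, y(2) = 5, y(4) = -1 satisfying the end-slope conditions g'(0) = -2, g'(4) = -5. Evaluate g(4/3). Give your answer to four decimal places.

Let m_i = g''(x_i). Step sizes h_i = 2, 2; slopes of the chords Δ_i = (y_(i+1) - y_i)/h_i = -2, -3.
  2·m_0 + 8·m_1 + 2·m_2 = 6(Δ_1 - Δ_0) = -6
Clamped end conditions give two more equations: 2h_0·m_0 + h_0·m_1 = 6(Δ_0 - g'(0)) = 0 and h_1·m_1 + 2h_1·m_2 = 6(g'(4) - Δ_1) = -12.
Solving the tridiagonal system: m_0 = 0, m_1 = 0, m_2 = -3.
On [0, 2], g(x) = 9 - 2·x + 0·x² + 0·x³.
With x = 4/3: g(4/3) = 19/3.

6.3333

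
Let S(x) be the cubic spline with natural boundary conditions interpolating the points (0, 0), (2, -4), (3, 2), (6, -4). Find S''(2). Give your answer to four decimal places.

9.1915

Write m_i for S''(x_i). With h_i = 2, 1, 3 and divided differences Δ_i = -2, 6, -2, the continuity of S' gives the tridiagonal system
  2·m_0 + 6·m_1 + 1·m_2 = 6(Δ_1 - Δ_0) = 48
  1·m_1 + 8·m_2 + 3·m_3 = 6(Δ_2 - Δ_1) = -48
Natural end conditions: m_0 = m_3 = 0.
Hence m_0 = 0, m_1 = 432/47, m_2 = -336/47, m_3 = 0.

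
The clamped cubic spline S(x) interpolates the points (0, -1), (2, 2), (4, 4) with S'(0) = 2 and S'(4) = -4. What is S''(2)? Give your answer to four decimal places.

Write M_i for S''(x_i). With h_i = 2, 2 and divided differences Δ_i = 3/2, 1, the continuity of S' gives the tridiagonal system
  2·M_0 + 8·M_1 + 2·M_2 = 6(Δ_1 - Δ_0) = -3
Clamped end conditions give two more equations: 2h_0·M_0 + h_0·M_1 = 6(Δ_0 - S'(0)) = -3 and h_1·M_1 + 2h_1·M_2 = 6(S'(4) - Δ_1) = -30.
Solving the tridiagonal system: M_0 = -15/8, M_1 = 9/4, M_2 = -69/8.

2.2500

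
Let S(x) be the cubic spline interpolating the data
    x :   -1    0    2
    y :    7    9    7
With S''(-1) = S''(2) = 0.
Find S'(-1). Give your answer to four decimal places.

Let M_i = S''(x_i). Step sizes h_i = 1, 2; slopes of the chords Δ_i = (y_(i+1) - y_i)/h_i = 2, -1.
  1·M_0 + 6·M_1 + 2·M_2 = 6(Δ_1 - Δ_0) = -18
Natural end conditions: M_0 = M_2 = 0.
Forward elimination and back-substitution give M_0 = 0, M_1 = -3, M_2 = 0.
On [-1, 0], S'(x) = b_0 + 2c_0·(x + 1) + 3d_0·(x + 1)² with b_0 = Δ_0 - h_0(2M_0 + M_1)/6 = 5/2, c_0 = M_0/2 = 0, d_0 = (M_1 - M_0)/(6h_0) = -1/2. So S'(-1) = 5/2.

2.5000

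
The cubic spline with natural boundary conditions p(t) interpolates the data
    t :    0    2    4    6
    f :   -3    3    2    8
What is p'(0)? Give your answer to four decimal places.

Put σ_i = p'' at the i-th knot. Here h = (2, 2, 2) and Δ = (3, -1/2, 3), so the interior equations h_(i-1)·σ_(i-1) + 2(h_(i-1)+h_i)·σ_i + h_i·σ_(i+1) = 6(Δ_i − Δ_(i-1)) read
  2·σ_0 + 8·σ_1 + 2·σ_2 = 6(Δ_1 - Δ_0) = -21
  2·σ_1 + 8·σ_2 + 2·σ_3 = 6(Δ_2 - Δ_1) = 21
Natural end conditions: σ_0 = σ_3 = 0.
Forward elimination and back-substitution give σ_0 = 0, σ_1 = -7/2, σ_2 = 7/2, σ_3 = 0.
On [0, 2], p'(t) = b_0 + 2c_0·t + 3d_0·t² with b_0 = Δ_0 - h_0(2σ_0 + σ_1)/6 = 25/6, c_0 = σ_0/2 = 0, d_0 = (σ_1 - σ_0)/(6h_0) = -7/24. So p'(0) = 25/6.

4.1667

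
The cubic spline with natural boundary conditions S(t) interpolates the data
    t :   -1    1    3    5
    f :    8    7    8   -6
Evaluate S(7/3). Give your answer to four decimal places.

8.7432

Let m_i = S''(x_i). Step sizes h_i = 2, 2, 2; slopes of the chords Δ_i = (y_(i+1) - y_i)/h_i = -1/2, 1/2, -7.
  2·m_0 + 8·m_1 + 2·m_2 = 6(Δ_1 - Δ_0) = 6
  2·m_1 + 8·m_2 + 2·m_3 = 6(Δ_2 - Δ_1) = -45
Natural end conditions: m_0 = m_3 = 0.
Solving the tridiagonal system: m_0 = 0, m_1 = 23/10, m_2 = -31/5, m_3 = 0.
On [1, 3], S(t) = 7 + 31/30·(t - 1) + 23/20·(t - 1)² - 17/24·(t - 1)³.
With (t - 1) = 4/3: S(7/3) = 3541/405.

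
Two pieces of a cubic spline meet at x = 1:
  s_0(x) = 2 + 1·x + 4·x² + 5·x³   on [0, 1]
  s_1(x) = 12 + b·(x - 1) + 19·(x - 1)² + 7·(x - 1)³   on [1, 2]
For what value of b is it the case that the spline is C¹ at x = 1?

24

s_0'(x) = 1 + 8·x + 15·x², so s_0'(1) = 24. On the right, s_1'(1) = b, so b = 24.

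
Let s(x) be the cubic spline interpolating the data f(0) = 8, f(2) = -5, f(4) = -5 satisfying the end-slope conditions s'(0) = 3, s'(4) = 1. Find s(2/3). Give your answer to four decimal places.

Put M_i = s'' at the i-th knot. Here h = (2, 2) and Δ = (-13/2, 0), so the interior equations h_(i-1)·M_(i-1) + 2(h_(i-1)+h_i)·M_i + h_i·M_(i+1) = 6(Δ_i − Δ_(i-1)) read
  2·M_0 + 8·M_1 + 2·M_2 = 6(Δ_1 - Δ_0) = 39
Clamped end conditions give two more equations: 2h_0·M_0 + h_0·M_1 = 6(Δ_0 - s'(0)) = -57 and h_1·M_1 + 2h_1·M_2 = 6(s'(4) - Δ_1) = 6.
Solving the tridiagonal system: M_0 = -157/8, M_1 = 43/4, M_2 = -31/8.
On [0, 2], s(x) = 8 + 3·x - 157/16·x² + 81/32·x³.
With x = 2/3: s(2/3) = 115/18.

6.3889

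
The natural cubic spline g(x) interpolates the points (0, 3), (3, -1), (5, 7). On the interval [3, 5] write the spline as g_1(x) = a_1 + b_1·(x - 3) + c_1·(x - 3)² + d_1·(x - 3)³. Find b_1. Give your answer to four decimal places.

1.8667

Write M_i for g''(x_i). With h_i = 3, 2 and divided differences Δ_i = -4/3, 4, the continuity of g' gives the tridiagonal system
  3·M_0 + 10·M_1 + 2·M_2 = 6(Δ_1 - Δ_0) = 32
Natural end conditions: M_0 = M_2 = 0.
Forward elimination and back-substitution give M_0 = 0, M_1 = 16/5, M_2 = 0.
On [3, 5], with g_1(x) = a_1 + b_1·(x - 3) + c_1·(x - 3)² + d_1·(x - 3)³: c_1 = M_1/2 = 8/5, d_1 = (M_2 - M_1)/(6h_1) = -4/15, b_1 = Δ_1 - h_1(2M_1 + M_2)/6 = 28/15.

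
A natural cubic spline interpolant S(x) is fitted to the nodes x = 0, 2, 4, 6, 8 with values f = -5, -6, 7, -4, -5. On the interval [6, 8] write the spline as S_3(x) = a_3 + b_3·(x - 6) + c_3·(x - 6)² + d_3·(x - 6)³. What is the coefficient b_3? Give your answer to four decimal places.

With σ_i denoting the second derivative at x_i, h_i = 2, 2, 2, 2, and Δ_i = (y_(i+1) − y_i)/h_i = -1/2, 13/2, -11/2, -1/2:
  2·σ_0 + 8·σ_1 + 2·σ_2 = 6(Δ_1 - Δ_0) = 42
  2·σ_1 + 8·σ_2 + 2·σ_3 = 6(Δ_2 - Δ_1) = -72
  2·σ_2 + 8·σ_3 + 2·σ_4 = 6(Δ_3 - Δ_2) = 30
Natural end conditions: σ_0 = σ_4 = 0.
Solving the tridiagonal system: σ_0 = 0, σ_1 = 237/28, σ_2 = -90/7, σ_3 = 195/28, σ_4 = 0.
On [6, 8], with S_3(x) = a_3 + b_3·(x - 6) + c_3·(x - 6)² + d_3·(x - 6)³: c_3 = σ_3/2 = 195/56, d_3 = (σ_4 - σ_3)/(6h_3) = -65/112, b_3 = Δ_3 - h_3(2σ_3 + σ_4)/6 = -36/7.

-5.1429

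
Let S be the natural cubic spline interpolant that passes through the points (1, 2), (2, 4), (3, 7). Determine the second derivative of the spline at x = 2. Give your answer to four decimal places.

1.5000

Write σ_i for S''(x_i). With h_i = 1, 1 and divided differences Δ_i = 2, 3, the continuity of S' gives the tridiagonal system
  1·σ_0 + 4·σ_1 + 1·σ_2 = 6(Δ_1 - Δ_0) = 6
Natural end conditions: σ_0 = σ_2 = 0.
Forward elimination and back-substitution give σ_0 = 0, σ_1 = 3/2, σ_2 = 0.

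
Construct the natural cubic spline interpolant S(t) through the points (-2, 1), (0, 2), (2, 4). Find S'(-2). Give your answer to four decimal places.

With M_i denoting the second derivative at x_i, h_i = 2, 2, and Δ_i = (y_(i+1) − y_i)/h_i = 1/2, 1:
  2·M_0 + 8·M_1 + 2·M_2 = 6(Δ_1 - Δ_0) = 3
Natural end conditions: M_0 = M_2 = 0.
Forward elimination and back-substitution give M_0 = 0, M_1 = 3/8, M_2 = 0.
On [-2, 0], S'(t) = b_0 + 2c_0·(t + 2) + 3d_0·(t + 2)² with b_0 = Δ_0 - h_0(2M_0 + M_1)/6 = 3/8, c_0 = M_0/2 = 0, d_0 = (M_1 - M_0)/(6h_0) = 1/32. So S'(-2) = 3/8.

0.3750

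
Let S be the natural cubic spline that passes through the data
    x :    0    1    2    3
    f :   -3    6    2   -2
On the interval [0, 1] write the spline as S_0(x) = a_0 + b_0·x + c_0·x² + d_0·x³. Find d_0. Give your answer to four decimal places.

-3.4667

Let σ_i = S''(x_i). Step sizes h_i = 1, 1, 1; slopes of the chords Δ_i = (y_(i+1) - y_i)/h_i = 9, -4, -4.
  1·σ_0 + 4·σ_1 + 1·σ_2 = 6(Δ_1 - Δ_0) = -78
  1·σ_1 + 4·σ_2 + 1·σ_3 = 6(Δ_2 - Δ_1) = 0
Natural end conditions: σ_0 = σ_3 = 0.
Hence σ_0 = 0, σ_1 = -104/5, σ_2 = 26/5, σ_3 = 0.
On [0, 1], with S_0(x) = a_0 + b_0·x + c_0·x² + d_0·x³: c_0 = σ_0/2 = 0, d_0 = (σ_1 - σ_0)/(6h_0) = -52/15, b_0 = Δ_0 - h_0(2σ_0 + σ_1)/6 = 187/15.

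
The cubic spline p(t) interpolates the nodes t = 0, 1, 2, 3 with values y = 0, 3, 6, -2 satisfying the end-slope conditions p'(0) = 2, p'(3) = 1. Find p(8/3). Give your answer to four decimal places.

Write σ_i for p''(x_i). With h_i = 1, 1, 1 and divided differences Δ_i = 3, 3, -8, the continuity of p' gives the tridiagonal system
  1·σ_0 + 4·σ_1 + 1·σ_2 = 6(Δ_1 - Δ_0) = 0
  1·σ_1 + 4·σ_2 + 1·σ_3 = 6(Δ_2 - Δ_1) = -66
Clamped end conditions give two more equations: 2h_0·σ_0 + h_0·σ_1 = 6(Δ_0 - p'(0)) = 6 and h_2·σ_2 + 2h_2·σ_3 = 6(p'(3) - Δ_2) = 54.
Hence σ_0 = -2/3, σ_1 = 22/3, σ_2 = -86/3, σ_3 = 124/3.
On [2, 3], p(t) = 6 - 16/3·(t - 2) - 43/3·(t - 2)² + 35/3·(t - 2)³.
With (t - 2) = 2/3: p(8/3) = -38/81.

-0.4691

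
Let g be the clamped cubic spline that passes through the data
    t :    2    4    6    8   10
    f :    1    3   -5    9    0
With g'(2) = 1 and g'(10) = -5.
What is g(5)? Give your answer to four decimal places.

-2.3728

With M_i denoting the second derivative at x_i, h_i = 2, 2, 2, 2, and Δ_i = (y_(i+1) − y_i)/h_i = 1, -4, 7, -9/2:
  2·M_0 + 8·M_1 + 2·M_2 = 6(Δ_1 - Δ_0) = -30
  2·M_1 + 8·M_2 + 2·M_3 = 6(Δ_2 - Δ_1) = 66
  2·M_2 + 8·M_3 + 2·M_4 = 6(Δ_3 - Δ_2) = -69
Clamped end conditions give two more equations: 2h_0·M_0 + h_0·M_1 = 6(Δ_0 - g'(2)) = 0 and h_3·M_3 + 2h_3·M_4 = 6(g'(10) - Δ_3) = -3.
Solving the tridiagonal system: M_0 = 459/112, M_1 = -459/56, M_2 = 219/16, M_3 = -759/56, M_4 = 675/112.
On [4, 6], g(t) = 3 - 347/112·(t - 4) - 459/112·(t - 4)² + 817/448·(t - 4)³.
With (t - 4) = 1: g(5) = -1063/448.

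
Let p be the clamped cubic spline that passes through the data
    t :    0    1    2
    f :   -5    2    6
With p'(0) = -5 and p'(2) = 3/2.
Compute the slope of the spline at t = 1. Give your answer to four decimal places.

Write M_i for p''(x_i). With h_i = 1, 1 and divided differences Δ_i = 7, 4, the continuity of p' gives the tridiagonal system
  1·M_0 + 4·M_1 + 1·M_2 = 6(Δ_1 - Δ_0) = -18
Clamped end conditions give two more equations: 2h_0·M_0 + h_0·M_1 = 6(Δ_0 - p'(0)) = 72 and h_1·M_1 + 2h_1·M_2 = 6(p'(2) - Δ_1) = -15.
Solving: M_0 = 175/4, M_1 = -31/2, M_2 = 1/4.
On [1, 2], p'(t) = b_1 + 2c_1·(t - 1) + 3d_1·(t - 1)² with b_1 = Δ_1 - h_1(2M_1 + M_2)/6 = 73/8, c_1 = M_1/2 = -31/4, d_1 = (M_2 - M_1)/(6h_1) = 21/8. So p'(1) = 73/8.

9.1250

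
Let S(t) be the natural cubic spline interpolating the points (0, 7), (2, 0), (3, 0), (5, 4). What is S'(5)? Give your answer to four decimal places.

2.4857

With M_i denoting the second derivative at x_i, h_i = 2, 1, 2, and Δ_i = (y_(i+1) − y_i)/h_i = -7/2, 0, 2:
  2·M_0 + 6·M_1 + 1·M_2 = 6(Δ_1 - Δ_0) = 21
  1·M_1 + 6·M_2 + 2·M_3 = 6(Δ_2 - Δ_1) = 12
Natural end conditions: M_0 = M_3 = 0.
Solving the tridiagonal system: M_0 = 0, M_1 = 114/35, M_2 = 51/35, M_3 = 0.
On [3, 5], S'(t) = b_2 + 2c_2·(t - 3) + 3d_2·(t - 3)² with b_2 = Δ_2 - h_2(2M_2 + M_3)/6 = 36/35, c_2 = M_2/2 = 51/70, d_2 = (M_3 - M_2)/(6h_2) = -17/140. So S'(5) = 87/35.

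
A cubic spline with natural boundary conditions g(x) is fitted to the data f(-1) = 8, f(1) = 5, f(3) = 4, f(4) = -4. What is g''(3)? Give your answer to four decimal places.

Let σ_i = g''(x_i). Step sizes h_i = 2, 2, 1; slopes of the chords Δ_i = (y_(i+1) - y_i)/h_i = -3/2, -1/2, -8.
  2·σ_0 + 8·σ_1 + 2·σ_2 = 6(Δ_1 - Δ_0) = 6
  2·σ_1 + 6·σ_2 + 1·σ_3 = 6(Δ_2 - Δ_1) = -45
Natural end conditions: σ_0 = σ_3 = 0.
Solving the tridiagonal system: σ_0 = 0, σ_1 = 63/22, σ_2 = -93/11, σ_3 = 0.

-8.4545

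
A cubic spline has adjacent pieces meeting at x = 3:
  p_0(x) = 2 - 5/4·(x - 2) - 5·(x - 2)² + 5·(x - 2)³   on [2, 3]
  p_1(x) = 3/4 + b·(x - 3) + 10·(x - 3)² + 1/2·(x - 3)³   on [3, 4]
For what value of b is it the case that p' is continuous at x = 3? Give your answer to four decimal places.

p_0'(x) = -5/4 - 10·(x - 2) + 15·(x - 2)², so p_0'(3) = 15/4. On the right, p_1'(3) = b, so b = 15/4.

3.7500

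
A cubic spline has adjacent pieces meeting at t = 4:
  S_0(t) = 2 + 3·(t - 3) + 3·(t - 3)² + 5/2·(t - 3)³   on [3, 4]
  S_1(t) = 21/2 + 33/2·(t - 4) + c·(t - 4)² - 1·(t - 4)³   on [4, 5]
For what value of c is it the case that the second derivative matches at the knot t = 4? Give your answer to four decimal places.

10.5000

S_0''(t) = 6 + 15·(t - 3), so S_0''(4) = 21. On the right, S_1''(4) = 2c, so c = 21/2.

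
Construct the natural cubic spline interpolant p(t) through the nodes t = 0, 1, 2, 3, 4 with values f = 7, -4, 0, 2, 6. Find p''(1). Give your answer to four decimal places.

25.1786

Write σ_i for p''(x_i). With h_i = 1, 1, 1, 1 and divided differences Δ_i = -11, 4, 2, 4, the continuity of p' gives the tridiagonal system
  1·σ_0 + 4·σ_1 + 1·σ_2 = 6(Δ_1 - Δ_0) = 90
  1·σ_1 + 4·σ_2 + 1·σ_3 = 6(Δ_2 - Δ_1) = -12
  1·σ_2 + 4·σ_3 + 1·σ_4 = 6(Δ_3 - Δ_2) = 12
Natural end conditions: σ_0 = σ_4 = 0.
Hence σ_0 = 0, σ_1 = 705/28, σ_2 = -75/7, σ_3 = 159/28, σ_4 = 0.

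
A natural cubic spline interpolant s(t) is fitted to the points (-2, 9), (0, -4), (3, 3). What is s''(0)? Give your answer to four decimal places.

With σ_i denoting the second derivative at x_i, h_i = 2, 3, and Δ_i = (y_(i+1) − y_i)/h_i = -13/2, 7/3:
  2·σ_0 + 10·σ_1 + 3·σ_2 = 6(Δ_1 - Δ_0) = 53
Natural end conditions: σ_0 = σ_2 = 0.
Solving: σ_0 = 0, σ_1 = 53/10, σ_2 = 0.

5.3000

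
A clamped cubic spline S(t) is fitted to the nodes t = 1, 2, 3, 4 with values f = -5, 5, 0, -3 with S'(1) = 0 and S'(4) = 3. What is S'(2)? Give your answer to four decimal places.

Let M_i = S''(x_i). Step sizes h_i = 1, 1, 1; slopes of the chords Δ_i = (y_(i+1) - y_i)/h_i = 10, -5, -3.
  1·M_0 + 4·M_1 + 1·M_2 = 6(Δ_1 - Δ_0) = -90
  1·M_1 + 4·M_2 + 1·M_3 = 6(Δ_2 - Δ_1) = 12
Clamped end conditions give two more equations: 2h_0·M_0 + h_0·M_1 = 6(Δ_0 - S'(1)) = 60 and h_2·M_2 + 2h_2·M_3 = 6(S'(4) - Δ_2) = 36.
Solving: M_0 = 242/5, M_1 = -184/5, M_2 = 44/5, M_3 = 68/5.
On [2, 3], S'(t) = b_1 + 2c_1·(t - 2) + 3d_1·(t - 2)² with b_1 = Δ_1 - h_1(2M_1 + M_2)/6 = 29/5, c_1 = M_1/2 = -92/5, d_1 = (M_2 - M_1)/(6h_1) = 38/5. So S'(2) = 29/5.

5.8000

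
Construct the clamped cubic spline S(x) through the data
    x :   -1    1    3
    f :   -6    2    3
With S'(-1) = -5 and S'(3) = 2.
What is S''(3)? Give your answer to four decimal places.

6.6250

Write σ_i for S''(x_i). With h_i = 2, 2 and divided differences Δ_i = 4, 1/2, the continuity of S' gives the tridiagonal system
  2·σ_0 + 8·σ_1 + 2·σ_2 = 6(Δ_1 - Δ_0) = -21
Clamped end conditions give two more equations: 2h_0·σ_0 + h_0·σ_1 = 6(Δ_0 - S'(-1)) = 54 and h_1·σ_1 + 2h_1·σ_2 = 6(S'(3) - Δ_1) = 9.
Hence σ_0 = 143/8, σ_1 = -35/4, σ_2 = 53/8.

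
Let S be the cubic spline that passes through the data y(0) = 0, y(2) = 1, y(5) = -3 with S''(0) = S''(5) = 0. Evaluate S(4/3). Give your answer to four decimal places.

0.9383

Put σ_i = S'' at the i-th knot. Here h = (2, 3) and Δ = (1/2, -4/3), so the interior equations h_(i-1)·σ_(i-1) + 2(h_(i-1)+h_i)·σ_i + h_i·σ_(i+1) = 6(Δ_i − Δ_(i-1)) read
  2·σ_0 + 10·σ_1 + 3·σ_2 = 6(Δ_1 - Δ_0) = -11
Natural end conditions: σ_0 = σ_2 = 0.
Solving: σ_0 = 0, σ_1 = -11/10, σ_2 = 0.
On [0, 2], S(x) = 0 + 13/15·x + 0·x² - 11/120·x³.
With x = 4/3: S(4/3) = 76/81.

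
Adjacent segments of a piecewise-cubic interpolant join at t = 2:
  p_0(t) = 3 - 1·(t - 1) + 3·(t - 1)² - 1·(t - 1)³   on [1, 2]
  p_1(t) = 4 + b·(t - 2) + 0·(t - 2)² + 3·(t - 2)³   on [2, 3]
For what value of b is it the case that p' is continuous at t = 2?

2

p_0'(t) = -1 + 6·(t - 1) - 3·(t - 1)², so p_0'(2) = 2. On the right, p_1'(2) = b, so b = 2.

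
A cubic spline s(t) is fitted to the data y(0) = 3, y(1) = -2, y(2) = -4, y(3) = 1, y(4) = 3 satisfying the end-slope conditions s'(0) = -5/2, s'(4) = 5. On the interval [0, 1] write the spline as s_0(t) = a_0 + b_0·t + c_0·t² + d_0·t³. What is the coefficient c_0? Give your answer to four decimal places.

-4.6875

Put M_i = s'' at the i-th knot. Here h = (1, 1, 1, 1) and Δ = (-5, -2, 5, 2), so the interior equations h_(i-1)·M_(i-1) + 2(h_(i-1)+h_i)·M_i + h_i·M_(i+1) = 6(Δ_i − Δ_(i-1)) read
  1·M_0 + 4·M_1 + 1·M_2 = 6(Δ_1 - Δ_0) = 18
  1·M_1 + 4·M_2 + 1·M_3 = 6(Δ_2 - Δ_1) = 42
  1·M_2 + 4·M_3 + 1·M_4 = 6(Δ_3 - Δ_2) = -18
Clamped end conditions give two more equations: 2h_0·M_0 + h_0·M_1 = 6(Δ_0 - s'(0)) = -15 and h_3·M_3 + 2h_3·M_4 = 6(s'(4) - Δ_3) = 18.
Solving the tridiagonal system: M_0 = -75/8, M_1 = 15/4, M_2 = 99/8, M_3 = -45/4, M_4 = 117/8.
On [0, 1], with s_0(t) = a_0 + b_0·t + c_0·t² + d_0·t³: c_0 = M_0/2 = -75/16, d_0 = (M_1 - M_0)/(6h_0) = 35/16, b_0 = Δ_0 - h_0(2M_0 + M_1)/6 = -5/2.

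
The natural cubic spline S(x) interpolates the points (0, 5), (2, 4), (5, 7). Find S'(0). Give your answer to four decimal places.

-0.8000

With σ_i denoting the second derivative at x_i, h_i = 2, 3, and Δ_i = (y_(i+1) − y_i)/h_i = -1/2, 1:
  2·σ_0 + 10·σ_1 + 3·σ_2 = 6(Δ_1 - Δ_0) = 9
Natural end conditions: σ_0 = σ_2 = 0.
Hence σ_0 = 0, σ_1 = 9/10, σ_2 = 0.
On [0, 2], S'(x) = b_0 + 2c_0·x + 3d_0·x² with b_0 = Δ_0 - h_0(2σ_0 + σ_1)/6 = -4/5, c_0 = σ_0/2 = 0, d_0 = (σ_1 - σ_0)/(6h_0) = 3/40. So S'(0) = -4/5.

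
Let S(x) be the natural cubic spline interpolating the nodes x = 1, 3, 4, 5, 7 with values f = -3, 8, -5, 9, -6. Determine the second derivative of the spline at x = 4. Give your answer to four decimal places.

55.0909

With M_i denoting the second derivative at x_i, h_i = 2, 1, 1, 2, and Δ_i = (y_(i+1) − y_i)/h_i = 11/2, -13, 14, -15/2:
  2·M_0 + 6·M_1 + 1·M_2 = 6(Δ_1 - Δ_0) = -111
  1·M_1 + 4·M_2 + 1·M_3 = 6(Δ_2 - Δ_1) = 162
  1·M_2 + 6·M_3 + 2·M_4 = 6(Δ_3 - Δ_2) = -129
Natural end conditions: M_0 = M_4 = 0.
Solving: M_0 = 0, M_1 = -609/22, M_2 = 606/11, M_3 = -675/22, M_4 = 0.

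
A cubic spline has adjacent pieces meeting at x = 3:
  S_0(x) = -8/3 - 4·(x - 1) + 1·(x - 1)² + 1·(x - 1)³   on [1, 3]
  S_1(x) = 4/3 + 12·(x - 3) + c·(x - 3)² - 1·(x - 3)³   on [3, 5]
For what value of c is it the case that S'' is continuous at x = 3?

7

S_0''(x) = 2 + 6·(x - 1), so S_0''(3) = 14. On the right, S_1''(3) = 2c, so c = 7.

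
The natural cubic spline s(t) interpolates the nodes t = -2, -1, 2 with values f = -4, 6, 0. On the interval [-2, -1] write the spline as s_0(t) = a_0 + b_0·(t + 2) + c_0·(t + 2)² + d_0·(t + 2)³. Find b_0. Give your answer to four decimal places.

Let M_i = s''(x_i). Step sizes h_i = 1, 3; slopes of the chords Δ_i = (y_(i+1) - y_i)/h_i = 10, -2.
  1·M_0 + 8·M_1 + 3·M_2 = 6(Δ_1 - Δ_0) = -72
Natural end conditions: M_0 = M_2 = 0.
Hence M_0 = 0, M_1 = -9, M_2 = 0.
On [-2, -1], with s_0(t) = a_0 + b_0·(t + 2) + c_0·(t + 2)² + d_0·(t + 2)³: c_0 = M_0/2 = 0, d_0 = (M_1 - M_0)/(6h_0) = -3/2, b_0 = Δ_0 - h_0(2M_0 + M_1)/6 = 23/2.

11.5000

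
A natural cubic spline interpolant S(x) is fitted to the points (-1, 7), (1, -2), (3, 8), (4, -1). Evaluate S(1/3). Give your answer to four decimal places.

-1.8620

Write m_i for S''(x_i). With h_i = 2, 2, 1 and divided differences Δ_i = -9/2, 5, -9, the continuity of S' gives the tridiagonal system
  2·m_0 + 8·m_1 + 2·m_2 = 6(Δ_1 - Δ_0) = 57
  2·m_1 + 6·m_2 + 1·m_3 = 6(Δ_2 - Δ_1) = -84
Natural end conditions: m_0 = m_3 = 0.
Solving the tridiagonal system: m_0 = 0, m_1 = 255/22, m_2 = -393/22, m_3 = 0.
On [-1, 1], S(x) = 7 - 92/11·(x + 1) + 0·(x + 1)² + 85/88·(x + 1)³.
With (x + 1) = 4/3: S(1/3) = -553/297.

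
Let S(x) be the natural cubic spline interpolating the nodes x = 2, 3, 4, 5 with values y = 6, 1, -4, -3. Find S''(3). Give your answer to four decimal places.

-2.4000

With M_i denoting the second derivative at x_i, h_i = 1, 1, 1, and Δ_i = (y_(i+1) − y_i)/h_i = -5, -5, 1:
  1·M_0 + 4·M_1 + 1·M_2 = 6(Δ_1 - Δ_0) = 0
  1·M_1 + 4·M_2 + 1·M_3 = 6(Δ_2 - Δ_1) = 36
Natural end conditions: M_0 = M_3 = 0.
Solving the tridiagonal system: M_0 = 0, M_1 = -12/5, M_2 = 48/5, M_3 = 0.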